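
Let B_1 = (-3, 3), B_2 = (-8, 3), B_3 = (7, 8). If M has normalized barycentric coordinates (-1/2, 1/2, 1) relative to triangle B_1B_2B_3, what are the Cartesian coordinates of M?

M = (-1/2)·B_1 + (1/2)·B_2 + 1·B_3.
x-coordinate: (-1/2)·(-3) + (1/2)·(-8) + 1·7 = 9/2.
y-coordinate: (-1/2)·3 + (1/2)·3 + 1·8 = 8.

(9/2, 8)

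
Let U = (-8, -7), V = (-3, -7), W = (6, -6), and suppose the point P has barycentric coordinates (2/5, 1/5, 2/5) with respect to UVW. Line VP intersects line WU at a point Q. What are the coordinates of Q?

Line VP meets WU where the V-coordinate vanishes; zeroing P's V-weight and renormalizing leaves W, U-weights 2/5 : 2/5 → (1/2, 1/2).
So Q = (1/2)·W + (1/2)·U = (-1, -13/2).

(-1, -13/2)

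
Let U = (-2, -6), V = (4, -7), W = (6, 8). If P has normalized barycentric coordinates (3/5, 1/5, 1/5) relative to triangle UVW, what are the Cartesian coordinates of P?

P = (3/5)·U + (1/5)·V + (1/5)·W.
x-coordinate: (3/5)·(-2) + (1/5)·4 + (1/5)·6 = 4/5.
y-coordinate: (3/5)·(-6) + (1/5)·(-7) + (1/5)·8 = -17/5.

(4/5, -17/5)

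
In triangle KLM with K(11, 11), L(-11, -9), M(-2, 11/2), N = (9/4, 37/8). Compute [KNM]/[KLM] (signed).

1/4

[KLM] = ½·(11·(-9−(11/2)) + (-11)·(11/2−11) + (-2)·(11−(-9))) = ½·(-319/2 + 121/2 − 40) = -139/2.
[KNM] = ½·(11·(37/8−(11/2)) + (9/4)·(11/2−11) + (-2)·(11−(37/8))) = ½·(-77/8 − 99/8 − 51/4) = -139/8, so the ratio is (-139/8)/(-139/2) = 1/4.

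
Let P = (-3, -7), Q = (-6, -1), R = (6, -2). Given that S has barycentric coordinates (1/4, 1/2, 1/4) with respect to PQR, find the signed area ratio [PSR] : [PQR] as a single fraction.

The signed ratio [PSR]/[PQR] equals the barycentric coordinate of S at vertex Q, which is 1/2.

1/2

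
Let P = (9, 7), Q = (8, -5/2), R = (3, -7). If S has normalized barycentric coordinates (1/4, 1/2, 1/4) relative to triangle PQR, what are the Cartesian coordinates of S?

S = (1/4)·P + (1/2)·Q + (1/4)·R.
x-coordinate: (1/4)·9 + (1/2)·8 + (1/4)·3 = 7.
y-coordinate: (1/4)·7 + (1/2)·(-5/2) + (1/4)·(-7) = -5/4.

(7, -5/4)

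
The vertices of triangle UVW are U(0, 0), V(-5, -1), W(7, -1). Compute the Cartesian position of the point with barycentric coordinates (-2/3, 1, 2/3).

P = (-2/3)·U + 1·V + (2/3)·W.
x-coordinate: (-2/3)·0 + 1·(-5) + (2/3)·7 = -1/3.
y-coordinate: (-2/3)·0 + 1·(-1) + (2/3)·(-1) = -5/3.

(-1/3, -5/3)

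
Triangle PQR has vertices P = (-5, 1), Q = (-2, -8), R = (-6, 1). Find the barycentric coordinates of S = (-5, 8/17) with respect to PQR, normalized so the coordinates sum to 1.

(13/17, 1/17, 3/17)

Signed area of the reference triangle: [PQR] = ½·((-5)·(-8−1) + (-2)·(1−1) + (-6)·(1−(-8))) = ½·(45 + 0 − 54) = -9/2.
[SQR] = ½·((-5)·(-8−1) + (-2)·(1−(8/17)) + (-6)·(8/17−(-8))) = ½·(45 − 18/17 − 864/17) = -117/34, so the P-coordinate is (-117/34)/(-9/2) = 13/17.
[PSR] = ½·((-5)·(8/17−1) + (-5)·(1−1) + (-6)·(1−(8/17))) = ½·(45/17 + 0 − 54/17) = -9/34, so the Q-coordinate is 1/17.
[PQS] = ½·((-5)·(-8−(8/17)) + (-2)·(8/17−1) + (-5)·(1−(-8))) = ½·(720/17 + 18/17 − 45) = -27/34, so the R-coordinate is 3/17.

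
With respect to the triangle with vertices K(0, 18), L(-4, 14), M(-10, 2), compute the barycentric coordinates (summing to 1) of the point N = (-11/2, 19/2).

(3/8, 1/8, 1/2)

Signed area of the reference triangle: [KLM] = ½·(0·(14−2) + (-4)·(2−18) + (-10)·(18−14)) = ½·(0 + 64 − 40) = 12.
[NLM] = ½·((-11/2)·(14−2) + (-4)·(2−(19/2)) + (-10)·(19/2−14)) = ½·(-66 + 30 + 45) = 9/2, so the K-coordinate is (9/2)/12 = 3/8.
[KNM] = ½·(0·(19/2−2) + (-11/2)·(2−18) + (-10)·(18−(19/2))) = ½·(0 + 88 − 85) = 3/2, so the L-coordinate is 1/8.
[KLN] = ½·(0·(14−(19/2)) + (-4)·(19/2−18) + (-11/2)·(18−14)) = ½·(0 + 34 − 22) = 6, so the M-coordinate is 1/2.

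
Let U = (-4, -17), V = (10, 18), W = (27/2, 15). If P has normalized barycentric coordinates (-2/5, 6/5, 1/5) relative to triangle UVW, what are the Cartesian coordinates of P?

P = (-2/5)·U + (6/5)·V + (1/5)·W.
x-coordinate: (-2/5)·(-4) + (6/5)·10 + (1/5)·(27/2) = 163/10.
y-coordinate: (-2/5)·(-17) + (6/5)·18 + (1/5)·15 = 157/5.

(163/10, 157/5)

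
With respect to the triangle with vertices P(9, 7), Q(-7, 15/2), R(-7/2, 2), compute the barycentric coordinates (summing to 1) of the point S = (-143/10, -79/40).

Signed area of the reference triangle: [PQR] = ½·(9·(15/2−2) + (-7)·(2−7) + (-7/2)·(7−(15/2))) = ½·(99/2 + 35 + 7/4) = 345/8.
[SQR] = ½·((-143/10)·(15/2−2) + (-7)·(2−(-79/40)) + (-7/2)·(-79/40−(15/2))) = ½·(-1573/20 − 1113/40 + 2653/80) = -1173/32, so the P-coordinate is (-1173/32)/(345/8) = -17/20.
[PSR] = ½·(9·(-79/40−2) + (-143/10)·(2−7) + (-7/2)·(7−(-79/40))) = ½·(-1431/40 + 143/2 − 2513/80) = 69/32, so the Q-coordinate is 1/20.
[PQS] = ½·(9·(15/2−(-79/40)) + (-7)·(-79/40−7) + (-143/10)·(7−(15/2))) = ½·(3411/40 + 2513/40 + 143/20) = 621/8, so the R-coordinate is 9/5.

(-17/20, 1/20, 9/5)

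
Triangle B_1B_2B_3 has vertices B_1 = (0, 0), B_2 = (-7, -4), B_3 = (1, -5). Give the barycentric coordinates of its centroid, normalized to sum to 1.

(1/3, 1/3, 1/3)

The centroid is the average of the vertices, so each weight is 1/3.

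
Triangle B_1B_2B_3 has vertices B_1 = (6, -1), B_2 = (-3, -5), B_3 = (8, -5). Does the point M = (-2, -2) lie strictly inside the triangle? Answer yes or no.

no

Barycentric coordinates of M: (3/4, 17/22, -23/44).
The three coordinates are positive, positive, negative; a point is interior exactly when all three are positive.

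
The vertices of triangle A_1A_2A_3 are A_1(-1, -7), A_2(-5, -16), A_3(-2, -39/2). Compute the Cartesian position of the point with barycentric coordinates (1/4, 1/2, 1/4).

(-13/4, -117/8)

P = (1/4)·A_1 + (1/2)·A_2 + (1/4)·A_3.
x-coordinate: (1/4)·(-1) + (1/2)·(-5) + (1/4)·(-2) = -13/4.
y-coordinate: (1/4)·(-7) + (1/2)·(-16) + (1/4)·(-39/2) = -117/8.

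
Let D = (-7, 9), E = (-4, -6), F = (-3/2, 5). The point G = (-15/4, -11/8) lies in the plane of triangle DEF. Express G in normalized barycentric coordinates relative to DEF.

Signed area of the reference triangle: [DEF] = ½·((-7)·(-6−5) + (-4)·(5−9) + (-3/2)·(9−(-6))) = ½·(77 + 16 − 45/2) = 141/4.
[GEF] = ½·((-15/4)·(-6−5) + (-4)·(5−(-11/8)) + (-3/2)·(-11/8−(-6))) = ½·(165/4 − 51/2 − 111/16) = 141/32, so the D-coordinate is (141/32)/(141/4) = 1/8.
[DGF] = ½·((-7)·(-11/8−5) + (-15/4)·(5−9) + (-3/2)·(9−(-11/8))) = ½·(357/8 + 15 − 249/16) = 705/32, so the E-coordinate is 5/8.
[DEG] = ½·((-7)·(-6−(-11/8)) + (-4)·(-11/8−9) + (-15/4)·(9−(-6))) = ½·(259/8 + 83/2 − 225/4) = 141/16, so the F-coordinate is 1/4.

(1/8, 5/8, 1/4)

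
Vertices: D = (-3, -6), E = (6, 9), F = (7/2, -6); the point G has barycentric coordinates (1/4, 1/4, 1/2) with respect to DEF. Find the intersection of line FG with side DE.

(3/2, 3/2)

Line FG meets DE where the F-coordinate vanishes; zeroing G's F-weight and renormalizing leaves D, E-weights 1/4 : 1/4 → (1/2, 1/2).
So H = (1/2)·D + (1/2)·E = (3/2, 3/2).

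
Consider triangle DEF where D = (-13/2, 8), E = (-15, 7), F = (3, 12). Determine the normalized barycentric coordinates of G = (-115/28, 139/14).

Signed area of the reference triangle: [DEF] = ½·((-13/2)·(7−12) + (-15)·(12−8) + 3·(8−7)) = ½·(65/2 − 60 + 3) = -49/4.
[GEF] = ½·((-115/28)·(7−12) + (-15)·(12−(139/14)) + 3·(139/14−7)) = ½·(575/28 − 435/14 + 123/14) = -7/8, so the D-coordinate is (-7/8)/(-49/4) = 1/14.
[DGF] = ½·((-13/2)·(139/14−12) + (-115/28)·(12−8) + 3·(8−(139/14))) = ½·(377/28 − 115/7 − 81/14) = -35/8, so the E-coordinate is 5/14.
[DEG] = ½·((-13/2)·(7−(139/14)) + (-15)·(139/14−8) + (-115/28)·(8−7)) = ½·(533/28 − 405/14 − 115/28) = -7, so the F-coordinate is 4/7.

(1/14, 5/14, 4/7)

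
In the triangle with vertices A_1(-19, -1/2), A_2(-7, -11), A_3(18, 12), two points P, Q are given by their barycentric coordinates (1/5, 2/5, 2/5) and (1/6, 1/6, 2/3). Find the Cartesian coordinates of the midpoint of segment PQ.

Barycentric coordinates of the midpoint are the average: (11/60, 17/60, 8/15).
Converting: (11/60)·A_1 + (17/60)·A_2 + (8/15)·A_3 = (62/15, 383/120).

(62/15, 383/120)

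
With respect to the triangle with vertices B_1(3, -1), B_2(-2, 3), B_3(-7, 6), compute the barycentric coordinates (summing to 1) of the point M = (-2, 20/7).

Signed area of the reference triangle: [B_1B_2B_3] = ½·(3·(3−6) + (-2)·(6−(-1)) + (-7)·(-1−3)) = ½·(-9 − 14 + 28) = 5/2.
[MB_2B_3] = ½·((-2)·(3−6) + (-2)·(6−(20/7)) + (-7)·(20/7−3)) = ½·(6 − 44/7 + 1) = 5/14, so the B_1-coordinate is (5/14)/(5/2) = 1/7.
[B_1MB_3] = ½·(3·(20/7−6) + (-2)·(6−(-1)) + (-7)·(-1−(20/7))) = ½·(-66/7 − 14 + 27) = 25/14, so the B_2-coordinate is 5/7.
[B_1B_2M] = ½·(3·(3−(20/7)) + (-2)·(20/7−(-1)) + (-2)·(-1−3)) = ½·(3/7 − 54/7 + 8) = 5/14, so the B_3-coordinate is 1/7.
Check: 1/7 + 5/7 + 1/7 = 1.

(1/7, 5/7, 1/7)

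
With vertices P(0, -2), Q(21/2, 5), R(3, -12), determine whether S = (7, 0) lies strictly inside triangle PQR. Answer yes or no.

Barycentric coordinates of S: (11/63, 38/63, 2/9).
The three coordinates are positive, positive, positive; a point is interior exactly when all three are positive.

yes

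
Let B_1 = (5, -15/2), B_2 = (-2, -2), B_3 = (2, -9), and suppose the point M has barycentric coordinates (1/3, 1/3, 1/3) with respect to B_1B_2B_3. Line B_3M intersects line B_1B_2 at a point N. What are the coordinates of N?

Line B_3M meets B_1B_2 where the B_3-coordinate vanishes; zeroing M's B_3-weight and renormalizing leaves B_1, B_2-weights 1/3 : 1/3 → (1/2, 1/2).
So N = (1/2)·B_1 + (1/2)·B_2 = (3/2, -19/4).

(3/2, -19/4)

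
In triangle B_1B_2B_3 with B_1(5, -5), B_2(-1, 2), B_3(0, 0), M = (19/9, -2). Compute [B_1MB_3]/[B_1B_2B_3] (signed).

[B_1B_2B_3] = ½·(5·(2−0) + (-1)·(0−(-5)) + 0·(-5−2)) = ½·(10 − 5 + 0) = 5/2.
[B_1MB_3] = ½·(5·(-2−0) + (19/9)·(0−(-5)) + 0·(-5−(-2))) = ½·(-10 + 95/9 + 0) = 5/18, so the ratio is (5/18)/(5/2) = 1/9.

1/9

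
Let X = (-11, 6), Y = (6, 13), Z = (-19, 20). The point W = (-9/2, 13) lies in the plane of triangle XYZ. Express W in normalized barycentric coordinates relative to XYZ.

(1/4, 1/2, 1/4)

Signed area of the reference triangle: [XYZ] = ½·((-11)·(13−20) + 6·(20−6) + (-19)·(6−13)) = ½·(77 + 84 + 133) = 147.
[WYZ] = ½·((-9/2)·(13−20) + 6·(20−13) + (-19)·(13−13)) = ½·(63/2 + 42 + 0) = 147/4, so the X-coordinate is (147/4)/147 = 1/4.
[XWZ] = ½·((-11)·(13−20) + (-9/2)·(20−6) + (-19)·(6−13)) = ½·(77 − 63 + 133) = 147/2, so the Y-coordinate is 1/2.
[XYW] = ½·((-11)·(13−13) + 6·(13−6) + (-9/2)·(6−13)) = ½·(0 + 42 + 63/2) = 147/4, so the Z-coordinate is 1/4.
Check: 1/4 + 1/2 + 1/4 = 1.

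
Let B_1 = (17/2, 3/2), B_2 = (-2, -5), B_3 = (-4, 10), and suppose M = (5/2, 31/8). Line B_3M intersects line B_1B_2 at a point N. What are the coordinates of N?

Barycentric coordinates of M with respect to B_1B_2B_3: (1/2, 1/8, 3/8).
On side B_1B_2 the B_3-coordinate is zero; dropping M's B_3-weight 3/8 and renormalizing the remaining 1/2 : 1/8 gives weights 4/5, 1/5 on B_1, B_2.
N = (4/5)·(17/2, 3/2) + (1/5)·(-2, -5) = (32/5, 1/5).

(32/5, 1/5)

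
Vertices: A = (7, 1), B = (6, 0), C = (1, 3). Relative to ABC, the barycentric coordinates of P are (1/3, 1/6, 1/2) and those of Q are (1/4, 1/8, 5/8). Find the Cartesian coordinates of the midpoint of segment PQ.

Barycentric coordinates of the midpoint are the average: (7/24, 7/48, 9/16).
Converting: (7/24)·A + (7/48)·B + (9/16)·C = (167/48, 95/48).

(167/48, 95/48)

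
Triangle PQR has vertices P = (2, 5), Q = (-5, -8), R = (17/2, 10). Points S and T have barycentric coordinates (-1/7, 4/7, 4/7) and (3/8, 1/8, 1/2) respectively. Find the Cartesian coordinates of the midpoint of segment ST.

(341/112, 353/112)

Barycentric coordinates of the midpoint are the average: (13/112, 39/112, 15/28).
Converting: (13/112)·P + (39/112)·Q + (15/28)·R = (341/112, 353/112).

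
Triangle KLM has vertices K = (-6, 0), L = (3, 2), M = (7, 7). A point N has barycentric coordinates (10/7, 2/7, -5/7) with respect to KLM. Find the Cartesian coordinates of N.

(-89/7, -31/7)

N = (10/7)·K + (2/7)·L + (-5/7)·M.
x-coordinate: (10/7)·(-6) + (2/7)·3 + (-5/7)·7 = -89/7.
y-coordinate: (10/7)·0 + (2/7)·2 + (-5/7)·7 = -31/7.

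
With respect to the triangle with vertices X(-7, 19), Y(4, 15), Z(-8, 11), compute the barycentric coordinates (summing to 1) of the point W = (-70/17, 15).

Signed area of the reference triangle: [XYZ] = ½·((-7)·(15−11) + 4·(11−19) + (-8)·(19−15)) = ½·(-28 − 32 − 32) = -46.
[WYZ] = ½·((-70/17)·(15−11) + 4·(11−15) + (-8)·(15−15)) = ½·(-280/17 − 16 + 0) = -276/17, so the X-coordinate is (-276/17)/(-46) = 6/17.
[XWZ] = ½·((-7)·(15−11) + (-70/17)·(11−19) + (-8)·(19−15)) = ½·(-28 + 560/17 − 32) = -230/17, so the Y-coordinate is 5/17.
[XYW] = ½·((-7)·(15−15) + 4·(15−19) + (-70/17)·(19−15)) = ½·(0 − 16 − 280/17) = -276/17, so the Z-coordinate is 6/17.
Check: 6/17 + 5/17 + 6/17 = 1.

(6/17, 5/17, 6/17)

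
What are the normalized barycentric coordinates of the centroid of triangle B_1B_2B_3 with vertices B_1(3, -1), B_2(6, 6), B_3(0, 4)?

The centroid is the average of the vertices, so each weight is 1/3.

(1/3, 1/3, 1/3)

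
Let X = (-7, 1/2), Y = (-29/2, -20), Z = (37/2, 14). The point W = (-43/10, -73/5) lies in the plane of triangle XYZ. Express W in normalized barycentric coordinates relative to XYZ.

(-2/5, 1, 2/5)

Signed area of the reference triangle: [XYZ] = ½·((-7)·(-20−14) + (-29/2)·(14−(1/2)) + (37/2)·(1/2−(-20))) = ½·(238 − 783/4 + 1517/4) = 843/4.
[WYZ] = ½·((-43/10)·(-20−14) + (-29/2)·(14−(-73/5)) + (37/2)·(-73/5−(-20))) = ½·(731/5 − 4147/10 + 999/10) = -843/10, so the X-coordinate is (-843/10)/(843/4) = -2/5.
[XWZ] = ½·((-7)·(-73/5−14) + (-43/10)·(14−(1/2)) + (37/2)·(1/2−(-73/5))) = ½·(1001/5 − 1161/20 + 5587/20) = 843/4, so the Y-coordinate is 1.
[XYW] = ½·((-7)·(-20−(-73/5)) + (-29/2)·(-73/5−(1/2)) + (-43/10)·(1/2−(-20))) = ½·(189/5 + 4379/20 − 1763/20) = 843/10, so the Z-coordinate is 2/5.
Check: -2/5 + 1 + 2/5 = 1.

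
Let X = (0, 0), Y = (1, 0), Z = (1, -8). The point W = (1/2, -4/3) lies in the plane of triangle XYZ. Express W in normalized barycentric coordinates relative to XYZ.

Signed area of the reference triangle: [XYZ] = ½·(0·(0−(-8)) + 1·(-8−0) + 1·(0−0)) = ½·(0 − 8 + 0) = -4.
[WYZ] = ½·((1/2)·(0−(-8)) + 1·(-8−(-4/3)) + 1·(-4/3−0)) = ½·(4 − 20/3 − 4/3) = -2, so the X-coordinate is (-2)/(-4) = 1/2.
[XWZ] = ½·(0·(-4/3−(-8)) + (1/2)·(-8−0) + 1·(0−(-4/3))) = ½·(0 − 4 + 4/3) = -4/3, so the Y-coordinate is 1/3.
[XYW] = ½·(0·(0−(-4/3)) + 1·(-4/3−0) + (1/2)·(0−0)) = ½·(0 − 4/3 + 0) = -2/3, so the Z-coordinate is 1/6.

(1/2, 1/3, 1/6)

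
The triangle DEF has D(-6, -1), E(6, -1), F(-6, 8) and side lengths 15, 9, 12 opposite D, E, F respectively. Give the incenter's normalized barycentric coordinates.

The incenter has barycentric coordinates proportional to the opposite side lengths: (15 : 9 : 12).
Normalizing by 15+9+12 = 36 gives (5/12, 1/4, 1/3).

(5/12, 1/4, 1/3)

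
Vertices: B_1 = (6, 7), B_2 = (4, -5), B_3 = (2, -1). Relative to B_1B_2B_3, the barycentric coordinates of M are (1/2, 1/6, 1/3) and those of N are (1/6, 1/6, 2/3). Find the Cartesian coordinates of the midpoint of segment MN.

(11/3, 1)

Barycentric coordinates of the midpoint are the average: (1/3, 1/6, 1/2).
Converting: (1/3)·B_1 + (1/6)·B_2 + (1/2)·B_3 = (11/3, 1).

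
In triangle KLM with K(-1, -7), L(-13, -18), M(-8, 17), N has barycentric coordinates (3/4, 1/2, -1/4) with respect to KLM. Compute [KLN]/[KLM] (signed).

-1/4

The signed ratio [KLN]/[KLM] equals the barycentric coordinate of N at vertex M, which is -1/4.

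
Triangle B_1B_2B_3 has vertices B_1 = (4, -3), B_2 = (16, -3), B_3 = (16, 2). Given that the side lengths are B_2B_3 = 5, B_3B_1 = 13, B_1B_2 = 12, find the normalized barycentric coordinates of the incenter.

The incenter has barycentric coordinates proportional to the opposite side lengths: (5 : 13 : 12).
Normalizing by 5+13+12 = 30 gives (1/6, 13/30, 2/5).

(1/6, 13/30, 2/5)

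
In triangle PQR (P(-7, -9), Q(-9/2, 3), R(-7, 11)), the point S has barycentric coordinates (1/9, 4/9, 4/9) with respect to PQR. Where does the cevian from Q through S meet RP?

(-7, 7)

Line QS meets RP where the Q-coordinate vanishes; zeroing S's Q-weight and renormalizing leaves R, P-weights 4/9 : 1/9 → (4/5, 1/5).
So T = (4/5)·R + (1/5)·P = (-7, 7).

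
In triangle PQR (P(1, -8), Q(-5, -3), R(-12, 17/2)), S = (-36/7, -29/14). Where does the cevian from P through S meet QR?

(-37/6, -13/12)

Barycentric coordinates of S with respect to PQR: (1/7, 5/7, 1/7).
On side QR the P-coordinate is zero; dropping S's P-weight 1/7 and renormalizing the remaining 5/7 : 1/7 gives weights 5/6, 1/6 on Q, R.
T = (5/6)·(-5, -3) + (1/6)·(-12, 17/2) = (-37/6, -13/12).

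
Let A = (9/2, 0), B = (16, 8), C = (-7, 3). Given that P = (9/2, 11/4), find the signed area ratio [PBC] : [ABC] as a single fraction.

1/2

[ABC] = ½·((9/2)·(8−3) + 16·(3−0) + (-7)·(0−8)) = ½·(45/2 + 48 + 56) = 253/4.
[PBC] = ½·((9/2)·(8−3) + 16·(3−(11/4)) + (-7)·(11/4−8)) = ½·(45/2 + 4 + 147/4) = 253/8, so the ratio is (253/8)/(253/4) = 1/2.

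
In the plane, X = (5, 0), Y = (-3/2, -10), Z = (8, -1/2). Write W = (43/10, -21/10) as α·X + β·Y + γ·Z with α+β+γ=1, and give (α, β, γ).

(3/5, 1/5, 1/5)

Signed area of the reference triangle: [XYZ] = ½·(5·(-10−(-1/2)) + (-3/2)·(-1/2−0) + 8·(0−(-10))) = ½·(-95/2 + 3/4 + 80) = 133/8.
[WYZ] = ½·((43/10)·(-10−(-1/2)) + (-3/2)·(-1/2−(-21/10)) + 8·(-21/10−(-10))) = ½·(-817/20 − 12/5 + 316/5) = 399/40, so the X-coordinate is (399/40)/(133/8) = 3/5.
[XWZ] = ½·(5·(-21/10−(-1/2)) + (43/10)·(-1/2−0) + 8·(0−(-21/10))) = ½·(-8 − 43/20 + 84/5) = 133/40, so the Y-coordinate is 1/5.
[XYW] = ½·(5·(-10−(-21/10)) + (-3/2)·(-21/10−0) + (43/10)·(0−(-10))) = ½·(-79/2 + 63/20 + 43) = 133/40, so the Z-coordinate is 1/5.
Check: 3/5 + 1/5 + 1/5 = 1.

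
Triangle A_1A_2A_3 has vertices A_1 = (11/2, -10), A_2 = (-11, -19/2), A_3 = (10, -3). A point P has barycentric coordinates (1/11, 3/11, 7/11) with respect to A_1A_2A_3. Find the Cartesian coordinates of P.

(85/22, -119/22)

P = (1/11)·A_1 + (3/11)·A_2 + (7/11)·A_3.
x-coordinate: (1/11)·(11/2) + (3/11)·(-11) + (7/11)·10 = 85/22.
y-coordinate: (1/11)·(-10) + (3/11)·(-19/2) + (7/11)·(-3) = -119/22.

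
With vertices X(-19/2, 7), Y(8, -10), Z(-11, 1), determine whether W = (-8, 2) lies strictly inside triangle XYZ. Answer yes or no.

yes

Barycentric coordinates of W: (104/261, 11/87, 124/261).
The three coordinates are positive, positive, positive; a point is interior exactly when all three are positive.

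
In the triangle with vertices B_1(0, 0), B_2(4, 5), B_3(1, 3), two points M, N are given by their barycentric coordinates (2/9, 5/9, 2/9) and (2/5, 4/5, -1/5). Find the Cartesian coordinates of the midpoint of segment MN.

Barycentric coordinates of the midpoint are the average: (14/45, 61/90, 1/90).
Converting: (14/45)·B_1 + (61/90)·B_2 + (1/90)·B_3 = (49/18, 154/45).

(49/18, 154/45)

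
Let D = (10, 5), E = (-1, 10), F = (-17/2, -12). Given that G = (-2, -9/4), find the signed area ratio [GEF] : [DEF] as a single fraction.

1/4

[DEF] = ½·(10·(10−(-12)) + (-1)·(-12−5) + (-17/2)·(5−10)) = ½·(220 + 17 + 85/2) = 559/4.
[GEF] = ½·((-2)·(10−(-12)) + (-1)·(-12−(-9/4)) + (-17/2)·(-9/4−10)) = ½·(-44 + 39/4 + 833/8) = 559/16, so the ratio is (559/16)/(559/4) = 1/4.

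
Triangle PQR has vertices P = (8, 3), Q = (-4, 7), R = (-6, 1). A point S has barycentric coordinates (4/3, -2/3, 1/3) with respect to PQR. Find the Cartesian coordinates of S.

(34/3, -1/3)

S = (4/3)·P + (-2/3)·Q + (1/3)·R.
x-coordinate: (4/3)·8 + (-2/3)·(-4) + (1/3)·(-6) = 34/3.
y-coordinate: (4/3)·3 + (-2/3)·7 + (1/3)·1 = -1/3.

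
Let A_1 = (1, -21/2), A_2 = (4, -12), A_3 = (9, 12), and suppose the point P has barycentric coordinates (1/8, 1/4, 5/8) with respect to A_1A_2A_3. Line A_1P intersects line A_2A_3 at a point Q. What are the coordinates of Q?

Line A_1P meets A_2A_3 where the A_1-coordinate vanishes; zeroing P's A_1-weight and renormalizing leaves A_2, A_3-weights 1/4 : 5/8 → (2/7, 5/7).
So Q = (2/7)·A_2 + (5/7)·A_3 = (53/7, 36/7).

(53/7, 36/7)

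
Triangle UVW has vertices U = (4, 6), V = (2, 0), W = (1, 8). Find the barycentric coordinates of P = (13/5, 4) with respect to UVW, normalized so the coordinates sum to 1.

(2/5, 2/5, 1/5)

Signed area of the reference triangle: [UVW] = ½·(4·(0−8) + 2·(8−6) + 1·(6−0)) = ½·(-32 + 4 + 6) = -11.
[PVW] = ½·((13/5)·(0−8) + 2·(8−4) + 1·(4−0)) = ½·(-104/5 + 8 + 4) = -22/5, so the U-coordinate is (-22/5)/(-11) = 2/5.
[UPW] = ½·(4·(4−8) + (13/5)·(8−6) + 1·(6−4)) = ½·(-16 + 26/5 + 2) = -22/5, so the V-coordinate is 2/5.
[UVP] = ½·(4·(0−4) + 2·(4−6) + (13/5)·(6−0)) = ½·(-16 − 4 + 78/5) = -11/5, so the W-coordinate is 1/5.
Check: 2/5 + 2/5 + 1/5 = 1.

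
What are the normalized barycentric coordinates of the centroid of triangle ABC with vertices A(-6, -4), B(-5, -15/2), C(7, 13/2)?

(1/3, 1/3, 1/3)

The centroid is the average of the vertices, so each weight is 1/3.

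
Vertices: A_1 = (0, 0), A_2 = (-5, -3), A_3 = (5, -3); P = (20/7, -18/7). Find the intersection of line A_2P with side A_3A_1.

Barycentric coordinates of P with respect to A_1A_2A_3: (1/7, 1/7, 5/7).
On side A_3A_1 the A_2-coordinate is zero; dropping P's A_2-weight 1/7 and renormalizing the remaining 5/7 : 1/7 gives weights 5/6, 1/6 on A_3, A_1.
Q = (5/6)·(5, -3) + (1/6)·(0, 0) = (25/6, -5/2).

(25/6, -5/2)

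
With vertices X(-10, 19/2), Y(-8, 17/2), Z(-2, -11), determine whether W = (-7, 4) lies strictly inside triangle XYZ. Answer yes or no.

yes

Barycentric coordinates of W: (5/22, 35/66, 8/33).
The three coordinates are positive, positive, positive; a point is interior exactly when all three are positive.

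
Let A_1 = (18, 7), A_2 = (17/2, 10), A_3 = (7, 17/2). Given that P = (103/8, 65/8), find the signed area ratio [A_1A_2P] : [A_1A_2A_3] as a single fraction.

[A_1A_2A_3] = ½·(18·(10−(17/2)) + (17/2)·(17/2−7) + 7·(7−10)) = ½·(27 + 51/4 − 21) = 75/8.
[A_1A_2P] = ½·(18·(10−(65/8)) + (17/2)·(65/8−7) + (103/8)·(7−10)) = ½·(135/4 + 153/16 − 309/8) = 75/32, so the ratio is (75/32)/(75/8) = 1/4.

1/4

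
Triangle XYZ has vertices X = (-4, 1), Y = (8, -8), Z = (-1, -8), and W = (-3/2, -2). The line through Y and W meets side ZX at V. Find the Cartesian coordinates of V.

Barycentric coordinates of W with respect to XYZ: (2/3, 1/6, 1/6).
On side ZX the Y-coordinate is zero; dropping W's Y-weight 1/6 and renormalizing the remaining 1/6 : 2/3 gives weights 1/5, 4/5 on Z, X.
V = (1/5)·(-1, -8) + (4/5)·(-4, 1) = (-17/5, -4/5).

(-17/5, -4/5)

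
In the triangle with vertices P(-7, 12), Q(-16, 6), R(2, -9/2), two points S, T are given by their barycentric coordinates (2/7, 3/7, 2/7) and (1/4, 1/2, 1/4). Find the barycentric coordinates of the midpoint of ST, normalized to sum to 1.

(15/56, 13/28, 15/56)

Since both coordinate triples sum to 1, the midpoint's barycentrics are the componentwise average.
(2/7+1/4)/2 = 15/56; similarly 13/28 and 15/56.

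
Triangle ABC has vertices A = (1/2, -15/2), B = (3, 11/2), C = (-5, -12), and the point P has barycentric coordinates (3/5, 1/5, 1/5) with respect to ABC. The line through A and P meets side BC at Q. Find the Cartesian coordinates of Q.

(-1, -13/4)

Line AP meets BC where the A-coordinate vanishes; zeroing P's A-weight and renormalizing leaves B, C-weights 1/5 : 1/5 → (1/2, 1/2).
So Q = (1/2)·B + (1/2)·C = (-1, -13/4).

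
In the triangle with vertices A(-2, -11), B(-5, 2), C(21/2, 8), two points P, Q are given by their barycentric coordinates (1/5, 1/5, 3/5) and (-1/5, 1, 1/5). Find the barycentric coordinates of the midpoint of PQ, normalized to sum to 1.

(0, 3/5, 2/5)

Since both coordinate triples sum to 1, the midpoint's barycentrics are the componentwise average.
(1/5+-1/5)/2 = 0; similarly 3/5 and 2/5.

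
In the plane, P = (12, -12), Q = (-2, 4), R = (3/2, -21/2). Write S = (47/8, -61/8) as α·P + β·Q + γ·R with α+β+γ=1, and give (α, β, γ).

(1/2, 1/4, 1/4)

Signed area of the reference triangle: [PQR] = ½·(12·(4−(-21/2)) + (-2)·(-21/2−(-12)) + (3/2)·(-12−4)) = ½·(174 − 3 − 24) = 147/2.
[SQR] = ½·((47/8)·(4−(-21/2)) + (-2)·(-21/2−(-61/8)) + (3/2)·(-61/8−4)) = ½·(1363/16 + 23/4 − 279/16) = 147/4, so the P-coordinate is (147/4)/(147/2) = 1/2.
[PSR] = ½·(12·(-61/8−(-21/2)) + (47/8)·(-21/2−(-12)) + (3/2)·(-12−(-61/8))) = ½·(69/2 + 141/16 − 105/16) = 147/8, so the Q-coordinate is 1/4.
[PQS] = ½·(12·(4−(-61/8)) + (-2)·(-61/8−(-12)) + (47/8)·(-12−4)) = ½·(279/2 − 35/4 − 94) = 147/8, so the R-coordinate is 1/4.
Check: 1/2 + 1/4 + 1/4 = 1.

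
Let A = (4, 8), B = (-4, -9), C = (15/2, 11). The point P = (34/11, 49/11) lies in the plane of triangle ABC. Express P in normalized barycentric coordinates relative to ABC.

Signed area of the reference triangle: [ABC] = ½·(4·(-9−11) + (-4)·(11−8) + (15/2)·(8−(-9))) = ½·(-80 − 12 + 255/2) = 71/4.
[PBC] = ½·((34/11)·(-9−11) + (-4)·(11−(49/11)) + (15/2)·(49/11−(-9))) = ½·(-680/11 − 288/11 + 1110/11) = 71/11, so the A-coordinate is (71/11)/(71/4) = 4/11.
[APC] = ½·(4·(49/11−11) + (34/11)·(11−8) + (15/2)·(8−(49/11))) = ½·(-288/11 + 102/11 + 585/22) = 213/44, so the B-coordinate is 3/11.
[ABP] = ½·(4·(-9−(49/11)) + (-4)·(49/11−8) + (34/11)·(8−(-9))) = ½·(-592/11 + 156/11 + 578/11) = 71/11, so the C-coordinate is 4/11.

(4/11, 3/11, 4/11)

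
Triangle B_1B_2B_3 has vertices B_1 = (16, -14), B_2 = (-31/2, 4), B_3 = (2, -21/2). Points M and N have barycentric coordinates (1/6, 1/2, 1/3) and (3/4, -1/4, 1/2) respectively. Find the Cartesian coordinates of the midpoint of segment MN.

Barycentric coordinates of the midpoint are the average: (11/24, 1/8, 5/12).
Converting: (11/24)·B_1 + (1/8)·B_2 + (5/12)·B_3 = (299/48, -247/24).

(299/48, -247/24)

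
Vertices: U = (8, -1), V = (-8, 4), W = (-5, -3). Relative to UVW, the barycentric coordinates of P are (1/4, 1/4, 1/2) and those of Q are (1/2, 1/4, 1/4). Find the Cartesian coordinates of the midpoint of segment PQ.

Barycentric coordinates of the midpoint are the average: (3/8, 1/4, 3/8).
Converting: (3/8)·U + (1/4)·V + (3/8)·W = (-7/8, -1/2).

(-7/8, -1/2)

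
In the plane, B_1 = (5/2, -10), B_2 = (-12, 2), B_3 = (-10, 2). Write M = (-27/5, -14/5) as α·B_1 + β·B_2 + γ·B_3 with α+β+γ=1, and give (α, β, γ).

(2/5, 1/5, 2/5)

Signed area of the reference triangle: [B_1B_2B_3] = ½·((5/2)·(2−2) + (-12)·(2−(-10)) + (-10)·(-10−2)) = ½·(0 − 144 + 120) = -12.
[MB_2B_3] = ½·((-27/5)·(2−2) + (-12)·(2−(-14/5)) + (-10)·(-14/5−2)) = ½·(0 − 288/5 + 48) = -24/5, so the B_1-coordinate is (-24/5)/(-12) = 2/5.
[B_1MB_3] = ½·((5/2)·(-14/5−2) + (-27/5)·(2−(-10)) + (-10)·(-10−(-14/5))) = ½·(-12 − 324/5 + 72) = -12/5, so the B_2-coordinate is 1/5.
[B_1B_2M] = ½·((5/2)·(2−(-14/5)) + (-12)·(-14/5−(-10)) + (-27/5)·(-10−2)) = ½·(12 − 432/5 + 324/5) = -24/5, so the B_3-coordinate is 2/5.
Check: 2/5 + 1/5 + 2/5 = 1.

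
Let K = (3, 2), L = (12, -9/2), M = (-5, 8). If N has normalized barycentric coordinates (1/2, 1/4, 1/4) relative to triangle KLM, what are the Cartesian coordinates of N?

(13/4, 15/8)

N = (1/2)·K + (1/4)·L + (1/4)·M.
x-coordinate: (1/2)·3 + (1/4)·12 + (1/4)·(-5) = 13/4.
y-coordinate: (1/2)·2 + (1/4)·(-9/2) + (1/4)·8 = 15/8.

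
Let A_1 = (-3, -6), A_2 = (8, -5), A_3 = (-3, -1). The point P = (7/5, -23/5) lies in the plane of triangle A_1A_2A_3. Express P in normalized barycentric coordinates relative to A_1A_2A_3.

Signed area of the reference triangle: [A_1A_2A_3] = ½·((-3)·(-5−(-1)) + 8·(-1−(-6)) + (-3)·(-6−(-5))) = ½·(12 + 40 + 3) = 55/2.
[PA_2A_3] = ½·((7/5)·(-5−(-1)) + 8·(-1−(-23/5)) + (-3)·(-23/5−(-5))) = ½·(-28/5 + 144/5 − 6/5) = 11, so the A_1-coordinate is 11/(55/2) = 2/5.
[A_1PA_3] = ½·((-3)·(-23/5−(-1)) + (7/5)·(-1−(-6)) + (-3)·(-6−(-23/5))) = ½·(54/5 + 7 + 21/5) = 11, so the A_2-coordinate is 2/5.
[A_1A_2P] = ½·((-3)·(-5−(-23/5)) + 8·(-23/5−(-6)) + (7/5)·(-6−(-5))) = ½·(6/5 + 56/5 − 7/5) = 11/2, so the A_3-coordinate is 1/5.
Check: 2/5 + 2/5 + 1/5 = 1.

(2/5, 2/5, 1/5)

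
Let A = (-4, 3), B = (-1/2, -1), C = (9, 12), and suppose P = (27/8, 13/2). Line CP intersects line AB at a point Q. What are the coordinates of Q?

(-9/4, 1)

Barycentric coordinates of P with respect to ABC: (1/4, 1/4, 1/2).
On side AB the C-coordinate is zero; dropping P's C-weight 1/2 and renormalizing the remaining 1/4 : 1/4 gives weights 1/2, 1/2 on A, B.
Q = (1/2)·(-4, 3) + (1/2)·(-1/2, -1) = (-9/4, 1).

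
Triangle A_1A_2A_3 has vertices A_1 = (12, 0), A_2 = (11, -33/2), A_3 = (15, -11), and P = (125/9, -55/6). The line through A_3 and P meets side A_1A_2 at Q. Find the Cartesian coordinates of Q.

(35/3, -11/2)

Barycentric coordinates of P with respect to A_1A_2A_3: (2/9, 1/9, 2/3).
On side A_1A_2 the A_3-coordinate is zero; dropping P's A_3-weight 2/3 and renormalizing the remaining 2/9 : 1/9 gives weights 2/3, 1/3 on A_1, A_2.
Q = (2/3)·(12, 0) + (1/3)·(11, -33/2) = (35/3, -11/2).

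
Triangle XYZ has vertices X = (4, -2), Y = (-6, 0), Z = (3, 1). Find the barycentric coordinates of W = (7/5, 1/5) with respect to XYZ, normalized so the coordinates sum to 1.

Signed area of the reference triangle: [XYZ] = ½·(4·(0−1) + (-6)·(1−(-2)) + 3·(-2−0)) = ½·(-4 − 18 − 6) = -14.
[WYZ] = ½·((7/5)·(0−1) + (-6)·(1−(1/5)) + 3·(1/5−0)) = ½·(-7/5 − 24/5 + 3/5) = -14/5, so the X-coordinate is (-14/5)/(-14) = 1/5.
[XWZ] = ½·(4·(1/5−1) + (7/5)·(1−(-2)) + 3·(-2−(1/5))) = ½·(-16/5 + 21/5 − 33/5) = -14/5, so the Y-coordinate is 1/5.
[XYW] = ½·(4·(0−(1/5)) + (-6)·(1/5−(-2)) + (7/5)·(-2−0)) = ½·(-4/5 − 66/5 − 14/5) = -42/5, so the Z-coordinate is 3/5.

(1/5, 1/5, 3/5)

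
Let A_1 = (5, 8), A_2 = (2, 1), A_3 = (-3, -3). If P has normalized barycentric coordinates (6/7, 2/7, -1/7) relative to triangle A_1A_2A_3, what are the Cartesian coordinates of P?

P = (6/7)·A_1 + (2/7)·A_2 + (-1/7)·A_3.
x-coordinate: (6/7)·5 + (2/7)·2 + (-1/7)·(-3) = 37/7.
y-coordinate: (6/7)·8 + (2/7)·1 + (-1/7)·(-3) = 53/7.

(37/7, 53/7)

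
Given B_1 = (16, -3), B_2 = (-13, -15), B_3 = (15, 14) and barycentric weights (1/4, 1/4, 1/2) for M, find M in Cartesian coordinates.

(33/4, 5/2)

M = (1/4)·B_1 + (1/4)·B_2 + (1/2)·B_3.
x-coordinate: (1/4)·16 + (1/4)·(-13) + (1/2)·15 = 33/4.
y-coordinate: (1/4)·(-3) + (1/4)·(-15) + (1/2)·14 = 5/2.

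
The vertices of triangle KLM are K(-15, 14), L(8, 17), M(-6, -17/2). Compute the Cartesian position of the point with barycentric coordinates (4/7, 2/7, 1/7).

N = (4/7)·K + (2/7)·L + (1/7)·M.
x-coordinate: (4/7)·(-15) + (2/7)·8 + (1/7)·(-6) = -50/7.
y-coordinate: (4/7)·14 + (2/7)·17 + (1/7)·(-17/2) = 163/14.

(-50/7, 163/14)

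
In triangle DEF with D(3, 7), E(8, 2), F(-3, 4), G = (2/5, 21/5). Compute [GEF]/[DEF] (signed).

1/5

[DEF] = ½·(3·(2−4) + 8·(4−7) + (-3)·(7−2)) = ½·(-6 − 24 − 15) = -45/2.
[GEF] = ½·((2/5)·(2−4) + 8·(4−(21/5)) + (-3)·(21/5−2)) = ½·(-4/5 − 8/5 − 33/5) = -9/2, so the ratio is (-9/2)/(-45/2) = 1/5.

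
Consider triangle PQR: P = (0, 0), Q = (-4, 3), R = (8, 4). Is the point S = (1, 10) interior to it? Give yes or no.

Barycentric coordinates of S: (-79/40, 19/10, 43/40).
The three coordinates are negative, positive, positive; a point is interior exactly when all three are positive.

no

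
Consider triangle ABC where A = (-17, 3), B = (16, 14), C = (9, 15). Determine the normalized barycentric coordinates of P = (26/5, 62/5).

(1/5, 1/5, 3/5)

Signed area of the reference triangle: [ABC] = ½·((-17)·(14−15) + 16·(15−3) + 9·(3−14)) = ½·(17 + 192 − 99) = 55.
[PBC] = ½·((26/5)·(14−15) + 16·(15−(62/5)) + 9·(62/5−14)) = ½·(-26/5 + 208/5 − 72/5) = 11, so the A-coordinate is 11/55 = 1/5.
[APC] = ½·((-17)·(62/5−15) + (26/5)·(15−3) + 9·(3−(62/5))) = ½·(221/5 + 312/5 − 423/5) = 11, so the B-coordinate is 1/5.
[ABP] = ½·((-17)·(14−(62/5)) + 16·(62/5−3) + (26/5)·(3−14)) = ½·(-136/5 + 752/5 − 286/5) = 33, so the C-coordinate is 3/5.
Check: 1/5 + 1/5 + 3/5 = 1.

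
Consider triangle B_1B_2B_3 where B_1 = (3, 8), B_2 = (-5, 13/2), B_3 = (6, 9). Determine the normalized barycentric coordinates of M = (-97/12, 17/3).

(5/12, 7/6, -7/12)

Signed area of the reference triangle: [B_1B_2B_3] = ½·(3·(13/2−9) + (-5)·(9−8) + 6·(8−(13/2))) = ½·(-15/2 − 5 + 9) = -7/4.
[MB_2B_3] = ½·((-97/12)·(13/2−9) + (-5)·(9−(17/3)) + 6·(17/3−(13/2))) = ½·(485/24 − 50/3 − 5) = -35/48, so the B_1-coordinate is (-35/48)/(-7/4) = 5/12.
[B_1MB_3] = ½·(3·(17/3−9) + (-97/12)·(9−8) + 6·(8−(17/3))) = ½·(-10 − 97/12 + 14) = -49/24, so the B_2-coordinate is 7/6.
[B_1B_2M] = ½·(3·(13/2−(17/3)) + (-5)·(17/3−8) + (-97/12)·(8−(13/2))) = ½·(5/2 + 35/3 − 97/8) = 49/48, so the B_3-coordinate is -7/12.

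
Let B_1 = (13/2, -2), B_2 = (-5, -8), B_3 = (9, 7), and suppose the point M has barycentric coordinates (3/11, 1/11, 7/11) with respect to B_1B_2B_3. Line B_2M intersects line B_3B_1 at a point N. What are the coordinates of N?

Line B_2M meets B_3B_1 where the B_2-coordinate vanishes; zeroing M's B_2-weight and renormalizing leaves B_3, B_1-weights 7/11 : 3/11 → (7/10, 3/10).
So N = (7/10)·B_3 + (3/10)·B_1 = (33/4, 43/10).

(33/4, 43/10)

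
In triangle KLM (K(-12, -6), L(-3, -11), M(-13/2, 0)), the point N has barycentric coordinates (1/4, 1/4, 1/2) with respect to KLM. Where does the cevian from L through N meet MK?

Line LN meets MK where the L-coordinate vanishes; zeroing N's L-weight and renormalizing leaves M, K-weights 1/2 : 1/4 → (2/3, 1/3).
So J = (2/3)·M + (1/3)·K = (-25/3, -2).

(-25/3, -2)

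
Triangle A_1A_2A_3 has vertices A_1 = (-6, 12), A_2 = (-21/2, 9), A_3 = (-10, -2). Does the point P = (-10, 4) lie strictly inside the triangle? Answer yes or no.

Barycentric coordinates of P: (1/17, 8/17, 8/17).
The three coordinates are positive, positive, positive; a point is interior exactly when all three are positive.

yes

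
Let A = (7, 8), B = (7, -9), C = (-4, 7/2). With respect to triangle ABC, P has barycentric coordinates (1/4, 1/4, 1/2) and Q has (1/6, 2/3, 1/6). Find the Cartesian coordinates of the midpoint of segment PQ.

Barycentric coordinates of the midpoint are the average: (5/24, 11/24, 1/3).
Converting: (5/24)·A + (11/24)·B + (1/3)·C = (10/3, -31/24).

(10/3, -31/24)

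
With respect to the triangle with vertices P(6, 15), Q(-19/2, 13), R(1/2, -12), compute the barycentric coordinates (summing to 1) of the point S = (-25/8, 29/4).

(1/4, 1/2, 1/4)

Signed area of the reference triangle: [PQR] = ½·(6·(13−(-12)) + (-19/2)·(-12−15) + (1/2)·(15−13)) = ½·(150 + 513/2 + 1) = 815/4.
[SQR] = ½·((-25/8)·(13−(-12)) + (-19/2)·(-12−(29/4)) + (1/2)·(29/4−13)) = ½·(-625/8 + 1463/8 − 23/8) = 815/16, so the P-coordinate is (815/16)/(815/4) = 1/4.
[PSR] = ½·(6·(29/4−(-12)) + (-25/8)·(-12−15) + (1/2)·(15−(29/4))) = ½·(231/2 + 675/8 + 31/8) = 815/8, so the Q-coordinate is 1/2.
[PQS] = ½·(6·(13−(29/4)) + (-19/2)·(29/4−15) + (-25/8)·(15−13)) = ½·(69/2 + 589/8 − 25/4) = 815/16, so the R-coordinate is 1/4.
Check: 1/4 + 1/2 + 1/4 = 1.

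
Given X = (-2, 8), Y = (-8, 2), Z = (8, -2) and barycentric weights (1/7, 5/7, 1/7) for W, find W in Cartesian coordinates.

(-34/7, 16/7)

W = (1/7)·X + (5/7)·Y + (1/7)·Z.
x-coordinate: (1/7)·(-2) + (5/7)·(-8) + (1/7)·8 = -34/7.
y-coordinate: (1/7)·8 + (5/7)·2 + (1/7)·(-2) = 16/7.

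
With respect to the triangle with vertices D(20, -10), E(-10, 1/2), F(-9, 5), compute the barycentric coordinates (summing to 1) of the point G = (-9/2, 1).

Signed area of the reference triangle: [DEF] = ½·(20·(1/2−5) + (-10)·(5−(-10)) + (-9)·(-10−(1/2))) = ½·(-90 − 150 + 189/2) = -291/4.
[GEF] = ½·((-9/2)·(1/2−5) + (-10)·(5−1) + (-9)·(1−(1/2))) = ½·(81/4 − 40 − 9/2) = -97/8, so the D-coordinate is (-97/8)/(-291/4) = 1/6.
[DGF] = ½·(20·(1−5) + (-9/2)·(5−(-10)) + (-9)·(-10−1)) = ½·(-80 − 135/2 + 99) = -97/4, so the E-coordinate is 1/3.
[DEG] = ½·(20·(1/2−1) + (-10)·(1−(-10)) + (-9/2)·(-10−(1/2))) = ½·(-10 − 110 + 189/4) = -291/8, so the F-coordinate is 1/2.
Check: 1/6 + 1/3 + 1/2 = 1.

(1/6, 1/3, 1/2)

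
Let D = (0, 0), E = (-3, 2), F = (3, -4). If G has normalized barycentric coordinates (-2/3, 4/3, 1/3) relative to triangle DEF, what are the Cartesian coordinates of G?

(-3, 4/3)

G = (-2/3)·D + (4/3)·E + (1/3)·F.
x-coordinate: (-2/3)·0 + (4/3)·(-3) + (1/3)·3 = -3.
y-coordinate: (-2/3)·0 + (4/3)·2 + (1/3)·(-4) = 4/3.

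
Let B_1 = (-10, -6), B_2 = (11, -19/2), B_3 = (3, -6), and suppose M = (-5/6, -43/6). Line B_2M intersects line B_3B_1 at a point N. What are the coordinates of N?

Barycentric coordinates of M with respect to B_1B_2B_3: (1/2, 1/3, 1/6).
On side B_3B_1 the B_2-coordinate is zero; dropping M's B_2-weight 1/3 and renormalizing the remaining 1/6 : 1/2 gives weights 1/4, 3/4 on B_3, B_1.
N = (1/4)·(3, -6) + (3/4)·(-10, -6) = (-27/4, -6).

(-27/4, -6)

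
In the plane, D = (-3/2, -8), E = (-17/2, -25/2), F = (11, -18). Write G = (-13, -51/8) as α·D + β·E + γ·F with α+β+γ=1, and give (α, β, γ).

(3/4, 3/4, -1/2)

Signed area of the reference triangle: [DEF] = ½·((-3/2)·(-25/2−(-18)) + (-17/2)·(-18−(-8)) + 11·(-8−(-25/2))) = ½·(-33/4 + 85 + 99/2) = 505/8.
[GEF] = ½·((-13)·(-25/2−(-18)) + (-17/2)·(-18−(-51/8)) + 11·(-51/8−(-25/2))) = ½·(-143/2 + 1581/16 + 539/8) = 1515/32, so the D-coordinate is (1515/32)/(505/8) = 3/4.
[DGF] = ½·((-3/2)·(-51/8−(-18)) + (-13)·(-18−(-8)) + 11·(-8−(-51/8))) = ½·(-279/16 + 130 − 143/8) = 1515/32, so the E-coordinate is 3/4.
[DEG] = ½·((-3/2)·(-25/2−(-51/8)) + (-17/2)·(-51/8−(-8)) + (-13)·(-8−(-25/2))) = ½·(147/16 − 221/16 − 117/2) = -505/16, so the F-coordinate is -1/2.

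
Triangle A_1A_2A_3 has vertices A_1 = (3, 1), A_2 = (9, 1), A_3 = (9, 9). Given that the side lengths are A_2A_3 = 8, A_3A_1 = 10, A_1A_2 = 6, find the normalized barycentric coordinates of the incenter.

(1/3, 5/12, 1/4)

The incenter has barycentric coordinates proportional to the opposite side lengths: (8 : 10 : 6).
Normalizing by 8+10+6 = 24 gives (1/3, 5/12, 1/4).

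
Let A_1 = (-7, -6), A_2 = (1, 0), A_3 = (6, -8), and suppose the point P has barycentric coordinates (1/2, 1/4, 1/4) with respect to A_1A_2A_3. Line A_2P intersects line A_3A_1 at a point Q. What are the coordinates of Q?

Line A_2P meets A_3A_1 where the A_2-coordinate vanishes; zeroing P's A_2-weight and renormalizing leaves A_3, A_1-weights 1/4 : 1/2 → (1/3, 2/3).
So Q = (1/3)·A_3 + (2/3)·A_1 = (-8/3, -20/3).

(-8/3, -20/3)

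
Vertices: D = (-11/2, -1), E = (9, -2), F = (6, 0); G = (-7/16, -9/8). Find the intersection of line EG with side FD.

Barycentric coordinates of G with respect to DEF: (5/8, 1/4, 1/8).
On side FD the E-coordinate is zero; dropping G's E-weight 1/4 and renormalizing the remaining 1/8 : 5/8 gives weights 1/6, 5/6 on F, D.
H = (1/6)·(6, 0) + (5/6)·(-11/2, -1) = (-43/12, -5/6).

(-43/12, -5/6)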